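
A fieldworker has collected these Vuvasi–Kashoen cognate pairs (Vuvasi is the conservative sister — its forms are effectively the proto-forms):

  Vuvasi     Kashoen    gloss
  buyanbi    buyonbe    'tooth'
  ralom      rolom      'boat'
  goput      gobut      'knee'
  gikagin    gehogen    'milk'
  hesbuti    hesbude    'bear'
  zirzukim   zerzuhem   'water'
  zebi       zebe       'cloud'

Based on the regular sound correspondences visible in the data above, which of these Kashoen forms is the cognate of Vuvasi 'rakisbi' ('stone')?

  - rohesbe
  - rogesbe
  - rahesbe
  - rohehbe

rohesbe

ralom ~ rolom, gikagin ~ gehogen — Vuvasi a corresponds to Kashoen o after a consonant, before a consonant other than r, m, n, p, b, f, v.
zirzukim ~ zerzuhem — Vuvasi k corresponds to Kashoen h between vowels (before a front vowel).
gikagin ~ gehogen — Vuvasi i corresponds to Kashoen e after a consonant, before a consonant other than r, m, n, p, b, f, v.
buyanbi ~ buyonbe, hesbuti ~ hesbude — Vuvasi i corresponds to Kashoen e word-finally.
Applying these to Vuvasi 'rakisbi':
  rakisbi → rokisbi   (a→o after a consonant, before a consonant other than r, m, n, p, b, f, v)
  rokisbi → rohisbi   (k→h between vowels (before a front vowel))
  rohisbi → rohesbi   (i→e after a consonant, before a consonant other than r, m, n, p, b, f, v)
  rohesbi → rohesbe   (i→e word-finally)
So the Kashoen cognate is 'rohesbe'.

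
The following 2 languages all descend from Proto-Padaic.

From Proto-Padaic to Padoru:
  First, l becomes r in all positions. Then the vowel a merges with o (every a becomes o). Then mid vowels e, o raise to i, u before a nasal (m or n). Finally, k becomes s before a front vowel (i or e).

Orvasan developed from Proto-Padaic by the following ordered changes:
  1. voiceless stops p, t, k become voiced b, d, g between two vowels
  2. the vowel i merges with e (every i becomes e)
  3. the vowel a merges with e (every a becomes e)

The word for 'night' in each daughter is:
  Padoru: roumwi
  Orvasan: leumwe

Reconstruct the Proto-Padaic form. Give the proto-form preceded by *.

Position 6: Padoru has i, Orvasan has e. Taking the neighbouring segments as reconstructed: Padoru i can only go back to *i; Orvasan e could go back to *a or *e or *i — the one source consistent with every daughter is *i.
Position 2: Padoru has o, Orvasan has e. Taking the neighbouring segments as reconstructed: Padoru o could go back to *a or *o; Orvasan e could go back to *a or *e or *i — the one source consistent with every daughter is *a.
This points to *laumwi. Verify forward in each daughter:
Padoru: *laumwi > raumwi > roumwi  (by unconditioned shift, vowel merger)
Orvasan: *laumwi
  laumwi (rule 1 does not apply)
  laumwi → laumwe   [vowel merger]
  laumwe → leumwe   [vowel merger]
  giving Orvasan leumwe.
*laumwi is the unique common source.

*laumwi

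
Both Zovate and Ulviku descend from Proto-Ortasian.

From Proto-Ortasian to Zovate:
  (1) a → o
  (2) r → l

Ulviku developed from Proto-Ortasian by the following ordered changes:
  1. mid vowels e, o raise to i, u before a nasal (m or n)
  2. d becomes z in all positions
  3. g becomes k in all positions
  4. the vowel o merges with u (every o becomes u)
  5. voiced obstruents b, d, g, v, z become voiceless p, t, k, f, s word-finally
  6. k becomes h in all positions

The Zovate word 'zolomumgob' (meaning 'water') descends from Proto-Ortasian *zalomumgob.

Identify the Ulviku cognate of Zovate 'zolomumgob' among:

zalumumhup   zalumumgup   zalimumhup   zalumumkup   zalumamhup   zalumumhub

zalumumhup

Ulviku: *zalomumgob > zalumumgob > zalumumkob > zalumumkub > zalumumkup > zalumumhup  (by pre-nasal raising, unconditioned shift, vowel merger, final devoicing, unconditioned shift)
Among the options, 'zalumumhup' alone shows every Ulviku change applied in order.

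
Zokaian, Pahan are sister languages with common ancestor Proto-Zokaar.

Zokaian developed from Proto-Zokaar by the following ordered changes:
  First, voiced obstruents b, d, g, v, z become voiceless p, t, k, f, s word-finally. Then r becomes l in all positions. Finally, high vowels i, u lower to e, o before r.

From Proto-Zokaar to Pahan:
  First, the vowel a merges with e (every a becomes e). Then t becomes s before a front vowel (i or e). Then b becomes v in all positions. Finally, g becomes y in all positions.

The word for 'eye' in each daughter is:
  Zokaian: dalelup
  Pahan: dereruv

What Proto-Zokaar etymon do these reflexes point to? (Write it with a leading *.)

*darerub

Position 2: Zokaian has a, Pahan has e. Zokaian preserves a here (none of its changes turn any other segment into a), so the proto-segment is *a.
Position 5: Zokaian has l, Pahan has r. Pahan preserves r here (none of its changes turn any other segment into r), so the proto-segment is *r.
Position 3: Zokaian has l, Pahan has r. Pahan preserves r here (none of its changes turn any other segment into r), so the proto-segment is *r.
This points to *darerub. Verify forward in each daughter:
Zokaian: start from *darerub.
  rule 1 (final devoicing): darerub → darerup
  rule 2 (unconditioned shift): darerup → dalelup
  rule 3: no change — dalelup
  ⇒ Zokaian dalelup
Pahan: *darerub
  darerub → dererub   [vowel merger]
  dererub (rule 2 does not apply)
  dererub → dereruv   [unconditioned shift]
  dereruv (rule 4 does not apply)
  giving Pahan dereruv.
*darerub is the unique common source.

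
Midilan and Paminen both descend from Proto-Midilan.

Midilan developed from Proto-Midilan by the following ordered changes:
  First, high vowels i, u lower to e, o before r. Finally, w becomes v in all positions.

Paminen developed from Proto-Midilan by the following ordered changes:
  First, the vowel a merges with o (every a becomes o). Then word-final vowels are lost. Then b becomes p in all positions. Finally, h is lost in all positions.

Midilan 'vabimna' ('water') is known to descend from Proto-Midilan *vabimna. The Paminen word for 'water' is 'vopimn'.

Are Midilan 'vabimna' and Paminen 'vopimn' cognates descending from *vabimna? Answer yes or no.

yes

Derive the expected Paminen reflex of *vabimna:
Paminen: *vabimna
  vabimna → vobimno   [vowel merger]
  vobimno → vobimn   [apocope]
  vobimn → vopimn   [unconditioned shift]
  vopimn (rule 4 does not apply)
  giving Paminen vopimn.
Paminen 'vopimn' matches the regular reflex exactly, so the pair is cognate.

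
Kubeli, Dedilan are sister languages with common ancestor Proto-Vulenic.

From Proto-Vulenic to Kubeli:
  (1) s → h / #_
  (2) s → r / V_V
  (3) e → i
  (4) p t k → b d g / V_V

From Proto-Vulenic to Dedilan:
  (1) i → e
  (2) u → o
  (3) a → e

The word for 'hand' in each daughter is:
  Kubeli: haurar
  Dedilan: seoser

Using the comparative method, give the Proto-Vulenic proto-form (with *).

Position 1: Kubeli has h, Dedilan has s. Dedilan preserves s here (none of its changes turn any other segment into s), so the proto-segment is *s.
Position 4: Kubeli has r, Dedilan has s. Dedilan preserves s here (none of its changes turn any other segment into s), so the proto-segment is *s.
Verify the candidate proto-form against each daughter:
Kubeli: start from *sausar.
  rule 1 (debuccalisation): sausar → hausar
  rule 2 (rhotacism): hausar → haurar
  rule 3: no change — haurar
  rule 4: no change — haurar
  ⇒ Kubeli haurar
Dedilan: *sausar
  sausar (rule 1 does not apply)
  sausar → saosar   [vowel merger]
  saosar → seoser   [vowel merger]
  giving Dedilan seoser.
*sausar is the unique common source.

*sausar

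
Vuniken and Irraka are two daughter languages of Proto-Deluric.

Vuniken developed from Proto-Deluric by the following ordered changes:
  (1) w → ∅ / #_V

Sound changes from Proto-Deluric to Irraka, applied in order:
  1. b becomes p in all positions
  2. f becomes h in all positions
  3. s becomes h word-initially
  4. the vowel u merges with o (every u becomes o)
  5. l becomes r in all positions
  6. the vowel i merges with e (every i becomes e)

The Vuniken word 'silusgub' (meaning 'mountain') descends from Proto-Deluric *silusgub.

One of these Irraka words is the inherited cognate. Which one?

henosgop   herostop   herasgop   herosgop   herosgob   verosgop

herosgop

Irraka: *silusgub > silusgup > hilusgup > hilosgop > hirosgop > herosgop  (by unconditioned shift, debuccalisation, vowel merger, unconditioned shift, vowel merger)
Only 'herosgop' matches the regular Irraka development of *silusgub.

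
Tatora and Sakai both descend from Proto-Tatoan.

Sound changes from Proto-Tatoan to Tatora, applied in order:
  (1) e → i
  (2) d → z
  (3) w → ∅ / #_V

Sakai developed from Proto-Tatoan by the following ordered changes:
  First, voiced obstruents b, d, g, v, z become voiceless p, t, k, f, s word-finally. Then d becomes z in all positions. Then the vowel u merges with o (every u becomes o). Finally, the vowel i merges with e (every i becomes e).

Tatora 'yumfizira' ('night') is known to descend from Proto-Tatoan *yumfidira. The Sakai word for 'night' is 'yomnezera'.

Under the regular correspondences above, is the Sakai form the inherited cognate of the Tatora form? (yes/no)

Derive the expected Sakai reflex of *yumfidira:
Sakai: start from *yumfidira.
  rule 1: no change — yumfidira
  rule 2 (unconditioned shift): yumfidira → yumfizira
  rule 3 (vowel merger): yumfizira → yomfizira
  rule 4 (vowel merger): yomfizira → yomfezera
  ⇒ Sakai yomfezera
The regular Sakai reflex would be 'yomfezera', but the attested form is 'yomnezera'. The correspondence is irregular, so they are not cognates (the Sakai form has a different source).

no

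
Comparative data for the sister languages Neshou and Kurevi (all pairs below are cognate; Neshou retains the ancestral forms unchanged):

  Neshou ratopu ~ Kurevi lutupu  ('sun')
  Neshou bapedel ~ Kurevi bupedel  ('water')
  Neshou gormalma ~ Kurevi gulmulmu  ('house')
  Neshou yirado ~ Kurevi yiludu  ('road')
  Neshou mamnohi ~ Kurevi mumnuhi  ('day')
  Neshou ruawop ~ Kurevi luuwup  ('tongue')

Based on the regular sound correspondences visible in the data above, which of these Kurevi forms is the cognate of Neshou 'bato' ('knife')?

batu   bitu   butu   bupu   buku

butu

ratopu ~ lutupu, gormalma ~ gulmulmu — Neshou a corresponds to Kurevi u after a consonant, before a consonant other than r, m, n, p, b, f, v.
yirado ~ yiludu — Neshou o corresponds to Kurevi u word-finally.
Applying these to Neshou 'bato':
  bato → buto   (a→u after a consonant, before a consonant other than r, m, n, p, b, f, v)
  buto → butu   (o→u word-finally)
So the Kurevi cognate is 'butu'.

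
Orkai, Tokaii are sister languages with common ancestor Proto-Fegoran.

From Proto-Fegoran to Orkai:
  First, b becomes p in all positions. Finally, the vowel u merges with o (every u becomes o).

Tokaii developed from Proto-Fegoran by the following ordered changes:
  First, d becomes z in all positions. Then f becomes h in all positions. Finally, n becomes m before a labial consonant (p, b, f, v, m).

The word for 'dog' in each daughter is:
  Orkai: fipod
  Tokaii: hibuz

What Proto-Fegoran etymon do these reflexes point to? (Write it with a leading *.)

*fibud

Position 5: Orkai has d, Tokaii has z. Orkai preserves d here (none of its changes turn any other segment into d), so the proto-segment is *d.
Position 4: Orkai has o, Tokaii has u. Tokaii preserves u here (none of its changes turn any other segment into u), so the proto-segment is *u.
This points to *fibud. Verify forward in each daughter:
Orkai: *fibud > fipud > fipod  (by unconditioned shift, vowel merger)
Tokaii: *fibud
  fibud → fibuz   [unconditioned shift]
  fibuz → hibuz   [unconditioned shift]
  hibuz (rule 3 does not apply)
  giving Tokaii hibuz.
Only *fibud yields all of Orkai fipod, Tokaii hibuz.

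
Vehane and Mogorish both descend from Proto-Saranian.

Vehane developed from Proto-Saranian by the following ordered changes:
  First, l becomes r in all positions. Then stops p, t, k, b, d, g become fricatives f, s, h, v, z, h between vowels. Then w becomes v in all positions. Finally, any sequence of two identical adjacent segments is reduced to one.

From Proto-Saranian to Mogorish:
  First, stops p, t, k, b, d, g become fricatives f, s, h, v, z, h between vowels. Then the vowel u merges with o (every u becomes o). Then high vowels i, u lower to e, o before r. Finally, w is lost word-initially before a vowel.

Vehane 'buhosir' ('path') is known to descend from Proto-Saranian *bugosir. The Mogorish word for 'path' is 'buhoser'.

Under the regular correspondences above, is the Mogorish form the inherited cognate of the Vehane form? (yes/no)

no

Derive the expected Mogorish reflex of *bugosir:
Mogorish: *bugosir > buhosir > bohosir > bohoser  (by intervocalic lenition, vowel merger, pre-rhotic lowering)
The regular Mogorish reflex would be 'bohoser', but the attested form is 'buhoser'. The correspondence is irregular, so they are not cognates (the Mogorish form has a different source).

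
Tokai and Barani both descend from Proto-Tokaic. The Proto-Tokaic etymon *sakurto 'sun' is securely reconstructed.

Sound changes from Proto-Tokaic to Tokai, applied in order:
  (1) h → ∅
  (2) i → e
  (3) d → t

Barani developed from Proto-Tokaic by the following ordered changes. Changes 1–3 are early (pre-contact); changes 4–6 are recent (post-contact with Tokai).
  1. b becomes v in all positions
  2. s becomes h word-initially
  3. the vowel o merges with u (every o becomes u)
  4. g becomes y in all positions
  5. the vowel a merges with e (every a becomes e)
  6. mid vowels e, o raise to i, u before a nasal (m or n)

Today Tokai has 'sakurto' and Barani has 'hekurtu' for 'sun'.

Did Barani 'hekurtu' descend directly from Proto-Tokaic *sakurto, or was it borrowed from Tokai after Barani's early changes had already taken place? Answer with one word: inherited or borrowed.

If inherited, *sakurto would pass through all of Barani's changes:
Barani: start from *sakurto.
  rule 1: no change — sakurto
  rule 2 (debuccalisation): sakurto → hakurto
  rule 3 (vowel merger): hakurto → hakurtu
  rule 4: no change — hakurtu
  rule 5 (vowel merger): hakurtu → hekurtu
  rule 6: no change — hekurtu
  ⇒ Barani hekurtu
If borrowed from Tokai 'sakurto' after the early changes, it would undergo only the recent ones:
  rule 4 (unconditioned shift): no change (sakurto)
  rule 5 (vowel merger): sakurto → sekurto
  rule 6 (pre-nasal raising): no change (sekurto)
  ⇒ as a loan: sekurto
Barani 'hekurtu' matches the inherited outcome exactly, so it is an inherited cognate, not a loan.

inherited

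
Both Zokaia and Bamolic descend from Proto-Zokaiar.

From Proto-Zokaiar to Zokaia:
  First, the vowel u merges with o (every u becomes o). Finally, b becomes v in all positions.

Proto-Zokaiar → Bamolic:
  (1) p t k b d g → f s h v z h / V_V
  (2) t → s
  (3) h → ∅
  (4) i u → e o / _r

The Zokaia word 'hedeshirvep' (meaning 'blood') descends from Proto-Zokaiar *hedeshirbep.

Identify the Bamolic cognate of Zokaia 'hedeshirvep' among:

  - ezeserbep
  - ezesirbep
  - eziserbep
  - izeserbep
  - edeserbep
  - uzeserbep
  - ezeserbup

Bamolic: *hedeshirbep
  hedeshirbep → hezeshirbep   [intervocalic lenition]
  hezeshirbep (rule 2 does not apply)
  hezeshirbep → ezesirbep   [h-loss]
  ezesirbep → ezeserbep   [pre-rhotic lowering]
  giving Bamolic ezeserbep.

ezeserbep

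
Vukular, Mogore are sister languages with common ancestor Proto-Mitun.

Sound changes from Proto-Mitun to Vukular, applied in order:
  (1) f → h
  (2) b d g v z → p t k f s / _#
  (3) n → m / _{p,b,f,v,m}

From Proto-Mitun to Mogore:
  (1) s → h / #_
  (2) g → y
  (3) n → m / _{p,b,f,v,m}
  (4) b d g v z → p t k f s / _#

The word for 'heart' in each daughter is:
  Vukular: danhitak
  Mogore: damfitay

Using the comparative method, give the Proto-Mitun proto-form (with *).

*danfitag

Position 3: Vukular has n, Mogore has m. Vukular preserves n here (none of its changes turn any other segment into n), so the proto-segment is *n.
Position 8: Vukular has k, Mogore has y. Taking the neighbouring segments as reconstructed: Vukular k could go back to *k or *g; Mogore y could go back to *g or *y — the one source consistent with every daughter is *g.
Position 4: Vukular has h, Mogore has f. Taking the neighbouring segments as reconstructed: Vukular h could go back to *f or *h; Mogore f can only go back to *f — the one source consistent with every daughter is *f.
Verify the candidate proto-form against each daughter:
Vukular: *danfitag > danhitag > danhitak  (by unconditioned shift, final devoicing)
Mogore: start from *danfitag.
  rule 1: no change — danfitag
  rule 2 (unconditioned shift): danfitag → danfitay
  rule 3 (nasal place assimilation): danfitay → damfitay
  rule 4: no change — damfitay
  ⇒ Mogore damfitay
Only *danfitag yields all of Vukular danhitak, Mogore damfitay.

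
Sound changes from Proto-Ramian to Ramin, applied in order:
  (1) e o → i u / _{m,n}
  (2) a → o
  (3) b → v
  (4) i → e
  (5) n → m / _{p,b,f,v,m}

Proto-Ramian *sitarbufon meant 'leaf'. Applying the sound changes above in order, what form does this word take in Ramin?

Ramin: *sitarbufon
  sitarbufon → sitarbufun   [pre-nasal raising]
  sitarbufun → sitorbufun   [vowel merger]
  sitorbufun → sitorvufun   [unconditioned shift]
  sitorvufun → setorvufun   [vowel merger]
  setorvufun (rule 5 does not apply)
  giving Ramin setorvufun.

setorvufun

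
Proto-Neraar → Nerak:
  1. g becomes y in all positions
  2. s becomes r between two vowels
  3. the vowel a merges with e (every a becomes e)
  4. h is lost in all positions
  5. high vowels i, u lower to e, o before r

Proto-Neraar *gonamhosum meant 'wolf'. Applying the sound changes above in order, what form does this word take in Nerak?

yonemorum

Nerak: *gonamhosum
  gonamhosum → yonamhosum   [unconditioned shift]
  yonamhosum → yonamhorum   [rhotacism]
  yonamhorum → yonemhorum   [vowel merger]
  yonemhorum → yonemorum   [h-loss]
  yonemorum (rule 5 does not apply)
  giving Nerak yonemorum.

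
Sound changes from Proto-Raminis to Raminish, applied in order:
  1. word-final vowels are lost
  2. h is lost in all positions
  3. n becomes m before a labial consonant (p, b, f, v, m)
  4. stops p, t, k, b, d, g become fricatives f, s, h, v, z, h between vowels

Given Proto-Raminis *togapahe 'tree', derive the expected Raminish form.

Raminish: *togapahe
  togapahe → togapah   [apocope]
  togapah → togapa   [h-loss]
  togapa (rule 3 does not apply)
  togapa → tohafa   [intervocalic lenition]
  giving Raminish tohafa.

tohafa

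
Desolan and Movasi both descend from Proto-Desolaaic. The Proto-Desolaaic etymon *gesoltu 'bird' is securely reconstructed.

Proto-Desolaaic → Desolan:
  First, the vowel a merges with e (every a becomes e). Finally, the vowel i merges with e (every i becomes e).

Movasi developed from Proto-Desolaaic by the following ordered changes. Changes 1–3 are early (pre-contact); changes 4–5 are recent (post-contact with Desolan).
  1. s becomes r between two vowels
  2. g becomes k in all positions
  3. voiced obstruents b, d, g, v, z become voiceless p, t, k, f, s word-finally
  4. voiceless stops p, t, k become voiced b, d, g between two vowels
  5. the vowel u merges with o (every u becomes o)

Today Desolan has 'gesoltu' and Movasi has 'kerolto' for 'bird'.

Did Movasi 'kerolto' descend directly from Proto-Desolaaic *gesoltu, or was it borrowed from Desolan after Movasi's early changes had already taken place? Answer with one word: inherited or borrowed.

inherited

If inherited, *gesoltu would pass through all of Movasi's changes:
Movasi: *gesoltu
  gesoltu → geroltu   [rhotacism]
  geroltu → keroltu   [unconditioned shift]
  keroltu (rule 3 does not apply)
  keroltu (rule 4 does not apply)
  keroltu → kerolto   [vowel merger]
  giving Movasi kerolto.
If borrowed from Desolan 'gesoltu' after the early changes, it would undergo only the recent ones:
  rule 4 (intervocalic voicing): no change (gesoltu)
  rule 5 (vowel merger): gesoltu → gesolto
  ⇒ as a loan: gesolto
Movasi 'kerolto' matches the inherited outcome exactly, so it is an inherited cognate, not a loan.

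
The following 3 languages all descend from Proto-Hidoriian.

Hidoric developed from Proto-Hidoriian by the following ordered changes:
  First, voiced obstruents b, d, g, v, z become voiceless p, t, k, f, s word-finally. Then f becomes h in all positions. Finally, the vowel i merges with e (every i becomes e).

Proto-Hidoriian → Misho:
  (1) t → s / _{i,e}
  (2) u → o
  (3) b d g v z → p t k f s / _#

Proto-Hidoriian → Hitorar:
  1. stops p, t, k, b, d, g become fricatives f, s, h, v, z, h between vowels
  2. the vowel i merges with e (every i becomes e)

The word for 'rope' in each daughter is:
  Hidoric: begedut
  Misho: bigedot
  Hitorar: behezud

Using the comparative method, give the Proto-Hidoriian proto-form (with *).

Position 6: Hidoric has u, Misho has o, Hitorar has u. Hidoric preserves u here (none of its changes turn any other segment into u), so the proto-segment is *u.
Position 7: Hidoric has t, Misho has t, Hitorar has d. Hitorar preserves d here (none of its changes turn any other segment into d), so the proto-segment is *d.
Position 2: Hidoric has e, Misho has i, Hitorar has e. Misho preserves i here (none of its changes turn any other segment into i), so the proto-segment is *i.
Verify the candidate proto-form against each daughter:
Hidoric: *bigedud
  bigedud → bigedut   [final devoicing]
  bigedut (rule 2 does not apply)
  bigedut → begedut   [vowel merger]
  giving Hidoric begedut.
Misho: start from *bigedud.
  rule 1: no change — bigedud
  rule 2 (vowel merger): bigedud → bigedod
  rule 3 (final devoicing): bigedod → bigedot
  ⇒ Misho bigedot
Hitorar: *bigedud > bihezud > behezud  (by intervocalic lenition, vowel merger)
*bigedud is the unique common source.

*bigedud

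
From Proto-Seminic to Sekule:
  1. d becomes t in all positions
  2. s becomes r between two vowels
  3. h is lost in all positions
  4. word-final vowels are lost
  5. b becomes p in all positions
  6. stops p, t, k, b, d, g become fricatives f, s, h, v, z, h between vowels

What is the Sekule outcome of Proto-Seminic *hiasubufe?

iarufuf

Sekule: start from *hiasubufe.
  rule 1: no change — hiasubufe
  rule 2 (rhotacism): hiasubufe → hiarubufe
  rule 3 (h-loss): hiarubufe → iarubufe
  rule 4 (apocope): iarubufe → iarubuf
  rule 5 (unconditioned shift): iarubuf → iarupuf
  rule 6 (intervocalic lenition): iarupuf → iarufuf
  ⇒ Sekule iarufuf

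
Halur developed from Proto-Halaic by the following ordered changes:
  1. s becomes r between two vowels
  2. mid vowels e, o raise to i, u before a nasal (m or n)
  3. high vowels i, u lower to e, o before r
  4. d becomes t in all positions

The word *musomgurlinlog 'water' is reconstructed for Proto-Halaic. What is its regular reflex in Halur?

Halur: *musomgurlinlog
  musomgurlinlog → muromgurlinlog   [rhotacism]
  muromgurlinlog → murumgurlinlog   [pre-nasal raising]
  murumgurlinlog → morumgorlinlog   [pre-rhotic lowering]
  morumgorlinlog (rule 4 does not apply)
  giving Halur morumgorlinlog.

morumgorlinlog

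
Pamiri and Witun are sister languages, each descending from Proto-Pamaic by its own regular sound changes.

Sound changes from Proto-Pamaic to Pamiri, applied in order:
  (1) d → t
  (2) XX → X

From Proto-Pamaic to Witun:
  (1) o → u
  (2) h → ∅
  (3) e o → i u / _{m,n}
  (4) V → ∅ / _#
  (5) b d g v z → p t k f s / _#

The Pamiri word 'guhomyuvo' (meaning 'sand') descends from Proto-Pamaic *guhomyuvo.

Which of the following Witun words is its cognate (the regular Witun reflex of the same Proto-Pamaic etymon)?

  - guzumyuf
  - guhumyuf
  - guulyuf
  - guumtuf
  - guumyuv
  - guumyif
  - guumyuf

Witun: *guhomyuvo > guhumyuvu > guumyuvu > guumyuv > guumyuf  (by vowel merger, h-loss, apocope, final devoicing)

guumyuf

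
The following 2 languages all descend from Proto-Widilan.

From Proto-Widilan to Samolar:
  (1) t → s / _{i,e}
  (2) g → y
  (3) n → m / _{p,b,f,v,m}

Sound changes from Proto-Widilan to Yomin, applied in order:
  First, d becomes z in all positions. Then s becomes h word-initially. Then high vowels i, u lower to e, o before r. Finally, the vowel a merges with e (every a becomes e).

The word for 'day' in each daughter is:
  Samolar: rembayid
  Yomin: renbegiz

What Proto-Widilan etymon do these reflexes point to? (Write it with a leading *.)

Position 8: Samolar has d, Yomin has z. Samolar preserves d here (none of its changes turn any other segment into d), so the proto-segment is *d.
Position 6: Samolar has y, Yomin has g. Yomin preserves g here (none of its changes turn any other segment into g), so the proto-segment is *g.
Continuing position by position gives *renbagid; check it forward:
Samolar: start from *renbagid.
  rule 1: no change — renbagid
  rule 2 (unconditioned shift): renbagid → renbayid
  rule 3 (nasal place assimilation): renbayid → rembayid
  ⇒ Samolar rembayid
Yomin: *renbagid > renbagiz > renbegiz  (by unconditioned shift, vowel merger)
*renbagid is the unique common source.

*renbagid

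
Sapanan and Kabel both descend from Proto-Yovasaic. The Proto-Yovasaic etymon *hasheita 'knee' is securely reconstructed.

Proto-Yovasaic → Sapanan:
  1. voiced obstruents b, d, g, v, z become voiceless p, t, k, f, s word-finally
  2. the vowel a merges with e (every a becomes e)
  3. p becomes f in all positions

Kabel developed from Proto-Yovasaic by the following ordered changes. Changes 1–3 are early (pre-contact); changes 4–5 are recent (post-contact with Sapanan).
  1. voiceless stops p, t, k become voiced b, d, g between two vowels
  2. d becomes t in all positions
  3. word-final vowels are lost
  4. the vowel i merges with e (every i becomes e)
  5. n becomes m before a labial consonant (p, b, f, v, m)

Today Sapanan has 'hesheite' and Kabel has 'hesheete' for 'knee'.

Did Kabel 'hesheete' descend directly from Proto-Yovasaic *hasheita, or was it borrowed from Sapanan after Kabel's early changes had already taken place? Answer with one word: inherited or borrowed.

If inherited, *hasheita would pass through all of Kabel's changes:
Kabel: *hasheita > hasheida > hasheita > hasheit > hasheet  (by intervocalic voicing, unconditioned shift, apocope, vowel merger)
If borrowed from Sapanan 'hesheite' after the early changes, it would undergo only the recent ones:
  rule 4 (vowel merger): hesheite → hesheete
  rule 5 (nasal place assimilation): no change (hesheete)
  ⇒ as a loan: hesheete
Kabel 'hesheete' matches the loan outcome 'hesheete', not the inherited 'hasheet' — it skipped the early Kabel changes, so it was borrowed from Sapanan.

borrowed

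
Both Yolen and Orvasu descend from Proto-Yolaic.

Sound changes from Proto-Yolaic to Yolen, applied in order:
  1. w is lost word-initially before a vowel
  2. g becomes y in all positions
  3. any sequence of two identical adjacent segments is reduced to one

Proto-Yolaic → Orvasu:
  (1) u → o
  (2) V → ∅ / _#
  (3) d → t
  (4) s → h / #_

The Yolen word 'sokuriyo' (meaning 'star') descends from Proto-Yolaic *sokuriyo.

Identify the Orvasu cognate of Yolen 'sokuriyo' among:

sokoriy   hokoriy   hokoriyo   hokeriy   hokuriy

hokoriy

Orvasu: start from *sokuriyo.
  rule 1 (vowel merger): sokuriyo → sokoriyo
  rule 2 (apocope): sokoriyo → sokoriy
  rule 3: no change — sokoriy
  rule 4 (debuccalisation): sokoriy → hokoriy
  ⇒ Orvasu hokoriy
Among the options, 'hokoriy' alone shows every Orvasu change applied in order.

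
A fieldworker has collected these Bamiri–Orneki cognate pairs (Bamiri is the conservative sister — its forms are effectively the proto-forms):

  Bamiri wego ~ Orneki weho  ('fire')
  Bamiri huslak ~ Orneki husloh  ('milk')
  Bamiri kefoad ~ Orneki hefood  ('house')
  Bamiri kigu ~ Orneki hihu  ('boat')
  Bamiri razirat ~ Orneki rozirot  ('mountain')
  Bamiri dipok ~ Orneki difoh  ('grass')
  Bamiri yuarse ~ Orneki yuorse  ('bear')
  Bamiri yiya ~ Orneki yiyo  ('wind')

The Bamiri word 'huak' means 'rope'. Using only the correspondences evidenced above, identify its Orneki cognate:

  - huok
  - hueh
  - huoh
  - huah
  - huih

kefoad ~ hefood — Bamiri a corresponds to Orneki o after a vowel, before a consonant other than r, m, n, p, b, f, v.
huslak ~ husloh, dipok ~ difoh — Bamiri k corresponds to Orneki h word-finally.
Applying these to Bamiri 'huak':
  huak → huok   (a→o after a vowel, before a consonant other than r, m, n, p, b, f, v)
  huok → huoh   (k→h word-finally)
So the Orneki cognate is 'huoh'.

huoh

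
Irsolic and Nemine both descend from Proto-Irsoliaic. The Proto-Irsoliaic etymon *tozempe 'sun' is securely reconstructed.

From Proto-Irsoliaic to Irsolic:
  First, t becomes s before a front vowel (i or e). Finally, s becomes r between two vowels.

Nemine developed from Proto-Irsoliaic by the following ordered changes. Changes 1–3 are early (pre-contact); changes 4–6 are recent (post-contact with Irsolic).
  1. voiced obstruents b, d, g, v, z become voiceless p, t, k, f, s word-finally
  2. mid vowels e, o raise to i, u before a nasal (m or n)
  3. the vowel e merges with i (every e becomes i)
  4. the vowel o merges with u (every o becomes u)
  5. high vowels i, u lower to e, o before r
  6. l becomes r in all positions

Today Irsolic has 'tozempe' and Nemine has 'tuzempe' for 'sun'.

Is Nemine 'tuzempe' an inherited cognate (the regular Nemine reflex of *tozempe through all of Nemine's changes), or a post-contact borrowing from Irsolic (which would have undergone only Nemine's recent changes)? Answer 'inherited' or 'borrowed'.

If inherited, *tozempe would pass through all of Nemine's changes:
Nemine: *tozempe > tozimpe > tozimpi > tuzimpi  (by pre-nasal raising, vowel merger, vowel merger)
If borrowed from Irsolic 'tozempe' after the early changes, it would undergo only the recent ones:
  rule 4 (vowel merger): tozempe → tuzempe
  rule 5 (pre-rhotic lowering): no change (tuzempe)
  rule 6 (unconditioned shift): no change (tuzempe)
  ⇒ as a loan: tuzempe
Nemine 'tuzempe' matches the loan outcome 'tuzempe', not the inherited 'tuzimpi' — it skipped the early Nemine changes, so it was borrowed from Irsolic.

borrowed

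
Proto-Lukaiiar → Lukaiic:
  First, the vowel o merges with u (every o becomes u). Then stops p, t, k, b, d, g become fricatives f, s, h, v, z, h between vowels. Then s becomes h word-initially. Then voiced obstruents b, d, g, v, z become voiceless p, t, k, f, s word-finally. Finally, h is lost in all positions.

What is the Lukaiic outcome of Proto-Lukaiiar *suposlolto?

Lukaiic: start from *suposlolto.
  rule 1 (vowel merger): suposlolto → supuslultu
  rule 2 (intervocalic lenition): supuslultu → sufuslultu
  rule 3 (debuccalisation): sufuslultu → hufuslultu
  rule 4: no change — hufuslultu
  rule 5 (h-loss): hufuslultu → ufuslultu
  ⇒ Lukaiic ufuslultu

ufuslultu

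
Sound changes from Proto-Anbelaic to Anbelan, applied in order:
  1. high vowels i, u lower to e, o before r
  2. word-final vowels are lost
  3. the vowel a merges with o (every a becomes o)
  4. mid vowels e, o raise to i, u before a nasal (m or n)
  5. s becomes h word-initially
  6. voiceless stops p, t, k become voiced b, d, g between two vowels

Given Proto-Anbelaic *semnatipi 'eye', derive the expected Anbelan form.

himnodip

Anbelan: start from *semnatipi.
  rule 1: no change — semnatipi
  rule 2 (apocope): semnatipi → semnatip
  rule 3 (vowel merger): semnatip → semnotip
  rule 4 (pre-nasal raising): semnotip → simnotip
  rule 5 (debuccalisation): simnotip → himnotip
  rule 6 (intervocalic voicing): himnotip → himnodip
  ⇒ Anbelan himnodip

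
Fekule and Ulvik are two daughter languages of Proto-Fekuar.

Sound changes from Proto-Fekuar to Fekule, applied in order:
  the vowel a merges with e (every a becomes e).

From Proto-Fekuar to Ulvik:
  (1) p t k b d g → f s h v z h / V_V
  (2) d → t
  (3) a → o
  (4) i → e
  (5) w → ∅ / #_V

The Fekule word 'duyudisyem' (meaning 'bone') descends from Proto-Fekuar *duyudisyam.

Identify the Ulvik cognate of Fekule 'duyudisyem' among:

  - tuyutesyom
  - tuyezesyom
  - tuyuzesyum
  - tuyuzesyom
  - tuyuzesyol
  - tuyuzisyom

Ulvik: *duyudisyam > duyuzisyam > tuyuzisyam > tuyuzisyom > tuyuzesyom  (by intervocalic lenition, unconditioned shift, vowel merger, vowel merger)

tuyuzesyom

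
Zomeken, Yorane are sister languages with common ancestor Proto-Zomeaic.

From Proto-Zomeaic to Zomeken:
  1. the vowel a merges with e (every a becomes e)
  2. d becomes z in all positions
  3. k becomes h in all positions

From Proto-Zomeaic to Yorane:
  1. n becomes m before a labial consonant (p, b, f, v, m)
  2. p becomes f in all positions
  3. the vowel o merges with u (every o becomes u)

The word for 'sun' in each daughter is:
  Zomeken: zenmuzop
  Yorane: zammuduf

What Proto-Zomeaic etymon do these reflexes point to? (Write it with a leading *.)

Position 2: Zomeken has e, Yorane has a. Yorane preserves a here (none of its changes turn any other segment into a), so the proto-segment is *a.
Position 6: Zomeken has z, Yorane has d. Yorane preserves d here (none of its changes turn any other segment into d), so the proto-segment is *d.
This points to *zanmudop. Verify forward in each daughter:
Zomeken: *zanmudop > zenmudop > zenmuzop  (by vowel merger, unconditioned shift)
Yorane: *zanmudop
  zanmudop → zammudop   [nasal place assimilation]
  zammudop → zammudof   [unconditioned shift]
  zammudof → zammuduf   [vowel merger]
  giving Yorane zammuduf.
No other proto-form is consistent with every reflex, so the reconstruction is *zanmudop.

*zanmudop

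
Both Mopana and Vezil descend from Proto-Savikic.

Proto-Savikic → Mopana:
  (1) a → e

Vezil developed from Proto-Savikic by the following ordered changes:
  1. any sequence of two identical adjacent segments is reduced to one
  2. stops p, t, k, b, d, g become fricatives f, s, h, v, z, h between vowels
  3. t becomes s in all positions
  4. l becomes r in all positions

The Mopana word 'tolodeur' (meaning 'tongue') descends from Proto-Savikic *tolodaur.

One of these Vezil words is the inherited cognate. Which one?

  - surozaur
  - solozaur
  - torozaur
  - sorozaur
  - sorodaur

Vezil: *tolodaur > tolozaur > solozaur > sorozaur  (by intervocalic lenition, unconditioned shift, unconditioned shift)
The other candidates each miss or misapply at least one Vezil change.

sorozaur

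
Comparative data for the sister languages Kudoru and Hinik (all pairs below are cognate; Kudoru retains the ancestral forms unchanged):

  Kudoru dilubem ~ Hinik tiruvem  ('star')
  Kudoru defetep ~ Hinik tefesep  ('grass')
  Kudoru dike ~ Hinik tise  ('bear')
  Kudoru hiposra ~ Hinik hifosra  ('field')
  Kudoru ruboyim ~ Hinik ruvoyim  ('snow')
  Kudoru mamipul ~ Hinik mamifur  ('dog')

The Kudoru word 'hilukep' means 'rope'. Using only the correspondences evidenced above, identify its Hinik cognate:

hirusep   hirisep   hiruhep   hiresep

hirusep

dilubem ~ tiruvem — Kudoru l corresponds to Hinik r between vowels (before a back vowel).
dike ~ tise — Kudoru k corresponds to Hinik s between vowels (before a front vowel).
Applying these to Kudoru 'hilukep':
  hilukep → hirukep   (l→r between vowels (before a back vowel))
  hirukep → hirusep   (k→s between vowels (before a front vowel))
So the Hinik cognate is 'hirusep'.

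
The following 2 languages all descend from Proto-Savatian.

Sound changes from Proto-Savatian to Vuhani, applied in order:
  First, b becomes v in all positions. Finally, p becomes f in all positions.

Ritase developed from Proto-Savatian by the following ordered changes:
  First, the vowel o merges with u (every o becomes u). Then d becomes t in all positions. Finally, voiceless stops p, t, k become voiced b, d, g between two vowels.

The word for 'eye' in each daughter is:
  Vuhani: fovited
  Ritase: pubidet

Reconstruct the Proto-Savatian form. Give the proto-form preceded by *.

*pobited

Position 7: Vuhani has d, Ritase has t. Vuhani preserves d here (none of its changes turn any other segment into d), so the proto-segment is *d.
Position 1: Vuhani has f, Ritase has p. Ritase preserves p here (none of its changes turn any other segment into p), so the proto-segment is *p.
Position 3: Vuhani has v, Ritase has b. Taking the neighbouring segments as reconstructed: Vuhani v could go back to *b or *v; Ritase b could go back to *p or *b — the one source consistent with every daughter is *b.
Verify the candidate proto-form against each daughter:
Vuhani: *pobited > povited > fovited  (by unconditioned shift, unconditioned shift)
Ritase: *pobited > pubited > pubitet > pubidet  (by vowel merger, unconditioned shift, intervocalic voicing)
*pobited is the unique common source.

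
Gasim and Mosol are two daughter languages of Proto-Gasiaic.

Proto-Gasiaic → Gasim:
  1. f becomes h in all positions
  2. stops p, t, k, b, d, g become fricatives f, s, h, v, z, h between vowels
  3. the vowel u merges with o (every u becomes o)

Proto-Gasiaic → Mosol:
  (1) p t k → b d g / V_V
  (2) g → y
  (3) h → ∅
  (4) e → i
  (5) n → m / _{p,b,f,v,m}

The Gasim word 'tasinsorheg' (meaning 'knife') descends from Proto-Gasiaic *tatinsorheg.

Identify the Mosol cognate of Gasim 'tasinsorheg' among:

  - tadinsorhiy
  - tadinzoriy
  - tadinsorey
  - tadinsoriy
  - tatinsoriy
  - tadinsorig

tadinsoriy

Mosol: start from *tatinsorheg.
  rule 1 (intervocalic voicing): tatinsorheg → tadinsorheg
  rule 2 (unconditioned shift): tadinsorheg → tadinsorhey
  rule 3 (h-loss): tadinsorhey → tadinsorey
  rule 4 (vowel merger): tadinsorey → tadinsoriy
  rule 5: no change — tadinsoriy
  ⇒ Mosol tadinsoriy
The other candidates each miss or misapply at least one Mosol change.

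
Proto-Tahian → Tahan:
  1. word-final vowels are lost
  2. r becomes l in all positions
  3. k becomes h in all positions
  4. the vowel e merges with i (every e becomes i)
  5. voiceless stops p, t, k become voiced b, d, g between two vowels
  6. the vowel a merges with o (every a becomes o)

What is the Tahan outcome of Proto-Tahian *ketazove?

Tahan: start from *ketazove.
  rule 1 (apocope): ketazove → ketazov
  rule 2: no change — ketazov
  rule 3 (unconditioned shift): ketazov → hetazov
  rule 4 (vowel merger): hetazov → hitazov
  rule 5 (intervocalic voicing): hitazov → hidazov
  rule 6 (vowel merger): hidazov → hidozov
  ⇒ Tahan hidozov

hidozov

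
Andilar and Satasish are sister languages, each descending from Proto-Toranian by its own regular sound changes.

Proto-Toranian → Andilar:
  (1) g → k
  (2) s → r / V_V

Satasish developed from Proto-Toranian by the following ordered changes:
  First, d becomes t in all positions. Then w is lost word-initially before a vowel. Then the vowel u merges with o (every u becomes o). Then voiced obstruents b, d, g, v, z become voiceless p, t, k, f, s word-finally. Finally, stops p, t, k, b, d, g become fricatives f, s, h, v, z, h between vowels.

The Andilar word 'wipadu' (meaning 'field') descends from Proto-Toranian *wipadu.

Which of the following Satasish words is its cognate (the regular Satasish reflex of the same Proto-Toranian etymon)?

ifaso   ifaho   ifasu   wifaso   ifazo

Satasish: start from *wipadu.
  rule 1 (unconditioned shift): wipadu → wipatu
  rule 2 (glide loss): wipatu → ipatu
  rule 3 (vowel merger): ipatu → ipato
  rule 4: no change — ipato
  rule 5 (intervocalic lenition): ipato → ifaso
  ⇒ Satasish ifaso

ifaso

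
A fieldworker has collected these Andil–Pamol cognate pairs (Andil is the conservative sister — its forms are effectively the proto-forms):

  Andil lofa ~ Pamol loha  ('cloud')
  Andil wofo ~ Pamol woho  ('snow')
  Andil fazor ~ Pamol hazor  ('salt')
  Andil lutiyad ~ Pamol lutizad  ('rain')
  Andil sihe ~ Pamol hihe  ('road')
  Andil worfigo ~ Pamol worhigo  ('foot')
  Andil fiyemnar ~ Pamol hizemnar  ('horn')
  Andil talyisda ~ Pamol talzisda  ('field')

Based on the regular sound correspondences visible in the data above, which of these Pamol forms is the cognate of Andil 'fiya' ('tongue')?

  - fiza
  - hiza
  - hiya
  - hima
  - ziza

hiza

fiyemnar ~ hizemnar — Andil f corresponds to Pamol h word-initially before a front vowel.
lutiyad ~ lutizad — Andil y corresponds to Pamol z between vowels (before a back vowel).
Applying these to Andil 'fiya':
  fiya → hiya   (f→h word-initially before a front vowel)
  hiya → hiza   (y→z between vowels (before a back vowel))
So the Pamol cognate is 'hiza'.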